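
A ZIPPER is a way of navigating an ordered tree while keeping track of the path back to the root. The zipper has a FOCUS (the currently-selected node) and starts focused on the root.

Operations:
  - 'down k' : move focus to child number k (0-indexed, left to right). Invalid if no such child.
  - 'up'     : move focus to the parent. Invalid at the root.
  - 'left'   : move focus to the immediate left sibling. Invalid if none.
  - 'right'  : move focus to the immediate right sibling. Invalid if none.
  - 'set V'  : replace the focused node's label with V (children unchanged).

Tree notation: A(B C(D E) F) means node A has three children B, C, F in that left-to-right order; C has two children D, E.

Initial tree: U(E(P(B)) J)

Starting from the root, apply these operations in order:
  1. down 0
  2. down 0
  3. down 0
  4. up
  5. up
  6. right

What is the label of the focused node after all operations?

Answer: J

Derivation:
Step 1 (down 0): focus=E path=0 depth=1 children=['P'] left=[] right=['J'] parent=U
Step 2 (down 0): focus=P path=0/0 depth=2 children=['B'] left=[] right=[] parent=E
Step 3 (down 0): focus=B path=0/0/0 depth=3 children=[] left=[] right=[] parent=P
Step 4 (up): focus=P path=0/0 depth=2 children=['B'] left=[] right=[] parent=E
Step 5 (up): focus=E path=0 depth=1 children=['P'] left=[] right=['J'] parent=U
Step 6 (right): focus=J path=1 depth=1 children=[] left=['E'] right=[] parent=U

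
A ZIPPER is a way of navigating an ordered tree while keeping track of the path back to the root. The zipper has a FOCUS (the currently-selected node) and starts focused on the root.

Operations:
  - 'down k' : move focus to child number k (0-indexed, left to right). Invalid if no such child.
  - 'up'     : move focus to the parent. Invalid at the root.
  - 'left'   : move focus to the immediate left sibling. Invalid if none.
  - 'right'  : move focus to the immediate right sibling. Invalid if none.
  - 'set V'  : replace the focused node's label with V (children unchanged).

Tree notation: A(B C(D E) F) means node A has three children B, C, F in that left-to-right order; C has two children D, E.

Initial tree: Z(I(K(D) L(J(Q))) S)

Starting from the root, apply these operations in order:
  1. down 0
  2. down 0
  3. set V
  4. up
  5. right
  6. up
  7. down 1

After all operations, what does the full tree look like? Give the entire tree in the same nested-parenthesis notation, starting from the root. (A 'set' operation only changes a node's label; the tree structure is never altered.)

Step 1 (down 0): focus=I path=0 depth=1 children=['K', 'L'] left=[] right=['S'] parent=Z
Step 2 (down 0): focus=K path=0/0 depth=2 children=['D'] left=[] right=['L'] parent=I
Step 3 (set V): focus=V path=0/0 depth=2 children=['D'] left=[] right=['L'] parent=I
Step 4 (up): focus=I path=0 depth=1 children=['V', 'L'] left=[] right=['S'] parent=Z
Step 5 (right): focus=S path=1 depth=1 children=[] left=['I'] right=[] parent=Z
Step 6 (up): focus=Z path=root depth=0 children=['I', 'S'] (at root)
Step 7 (down 1): focus=S path=1 depth=1 children=[] left=['I'] right=[] parent=Z

Answer: Z(I(V(D) L(J(Q))) S)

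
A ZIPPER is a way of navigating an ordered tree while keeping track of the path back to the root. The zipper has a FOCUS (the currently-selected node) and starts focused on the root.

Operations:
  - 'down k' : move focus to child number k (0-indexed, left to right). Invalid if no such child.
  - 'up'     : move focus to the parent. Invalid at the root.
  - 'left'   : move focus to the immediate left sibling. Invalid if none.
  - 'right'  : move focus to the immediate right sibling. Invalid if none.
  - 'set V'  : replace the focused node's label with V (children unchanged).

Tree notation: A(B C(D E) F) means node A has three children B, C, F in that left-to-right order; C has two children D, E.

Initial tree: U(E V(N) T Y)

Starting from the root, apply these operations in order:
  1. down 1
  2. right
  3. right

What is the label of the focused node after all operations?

Answer: Y

Derivation:
Step 1 (down 1): focus=V path=1 depth=1 children=['N'] left=['E'] right=['T', 'Y'] parent=U
Step 2 (right): focus=T path=2 depth=1 children=[] left=['E', 'V'] right=['Y'] parent=U
Step 3 (right): focus=Y path=3 depth=1 children=[] left=['E', 'V', 'T'] right=[] parent=U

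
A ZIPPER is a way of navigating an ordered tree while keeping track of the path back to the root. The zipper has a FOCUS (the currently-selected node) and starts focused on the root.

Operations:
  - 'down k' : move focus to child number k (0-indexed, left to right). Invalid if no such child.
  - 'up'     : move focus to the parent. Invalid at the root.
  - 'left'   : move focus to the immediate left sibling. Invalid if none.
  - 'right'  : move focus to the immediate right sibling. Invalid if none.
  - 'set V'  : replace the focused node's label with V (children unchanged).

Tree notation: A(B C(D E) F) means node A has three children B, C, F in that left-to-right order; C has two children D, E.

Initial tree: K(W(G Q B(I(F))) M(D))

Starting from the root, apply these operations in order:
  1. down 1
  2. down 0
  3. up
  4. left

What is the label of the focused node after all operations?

Step 1 (down 1): focus=M path=1 depth=1 children=['D'] left=['W'] right=[] parent=K
Step 2 (down 0): focus=D path=1/0 depth=2 children=[] left=[] right=[] parent=M
Step 3 (up): focus=M path=1 depth=1 children=['D'] left=['W'] right=[] parent=K
Step 4 (left): focus=W path=0 depth=1 children=['G', 'Q', 'B'] left=[] right=['M'] parent=K

Answer: W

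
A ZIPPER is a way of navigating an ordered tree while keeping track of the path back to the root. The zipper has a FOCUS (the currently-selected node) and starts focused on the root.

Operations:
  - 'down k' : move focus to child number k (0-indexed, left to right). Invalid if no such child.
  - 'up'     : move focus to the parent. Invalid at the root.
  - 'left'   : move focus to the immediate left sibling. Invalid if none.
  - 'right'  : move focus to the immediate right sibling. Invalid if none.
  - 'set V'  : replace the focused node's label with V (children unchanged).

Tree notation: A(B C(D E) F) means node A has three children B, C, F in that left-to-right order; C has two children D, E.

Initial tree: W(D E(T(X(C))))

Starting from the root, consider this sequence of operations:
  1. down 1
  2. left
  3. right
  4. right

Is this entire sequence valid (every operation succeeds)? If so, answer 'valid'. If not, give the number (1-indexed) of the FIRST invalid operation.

Answer: 4

Derivation:
Step 1 (down 1): focus=E path=1 depth=1 children=['T'] left=['D'] right=[] parent=W
Step 2 (left): focus=D path=0 depth=1 children=[] left=[] right=['E'] parent=W
Step 3 (right): focus=E path=1 depth=1 children=['T'] left=['D'] right=[] parent=W
Step 4 (right): INVALID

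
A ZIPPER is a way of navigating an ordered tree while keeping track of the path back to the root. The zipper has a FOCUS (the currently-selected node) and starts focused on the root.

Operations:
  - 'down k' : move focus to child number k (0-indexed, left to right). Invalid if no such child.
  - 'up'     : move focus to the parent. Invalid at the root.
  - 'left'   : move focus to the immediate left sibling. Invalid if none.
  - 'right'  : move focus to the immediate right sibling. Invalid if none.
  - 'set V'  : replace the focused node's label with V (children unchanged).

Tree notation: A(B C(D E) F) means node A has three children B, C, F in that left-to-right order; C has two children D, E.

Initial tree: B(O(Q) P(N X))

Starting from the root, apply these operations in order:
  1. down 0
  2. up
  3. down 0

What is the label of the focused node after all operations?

Step 1 (down 0): focus=O path=0 depth=1 children=['Q'] left=[] right=['P'] parent=B
Step 2 (up): focus=B path=root depth=0 children=['O', 'P'] (at root)
Step 3 (down 0): focus=O path=0 depth=1 children=['Q'] left=[] right=['P'] parent=B

Answer: O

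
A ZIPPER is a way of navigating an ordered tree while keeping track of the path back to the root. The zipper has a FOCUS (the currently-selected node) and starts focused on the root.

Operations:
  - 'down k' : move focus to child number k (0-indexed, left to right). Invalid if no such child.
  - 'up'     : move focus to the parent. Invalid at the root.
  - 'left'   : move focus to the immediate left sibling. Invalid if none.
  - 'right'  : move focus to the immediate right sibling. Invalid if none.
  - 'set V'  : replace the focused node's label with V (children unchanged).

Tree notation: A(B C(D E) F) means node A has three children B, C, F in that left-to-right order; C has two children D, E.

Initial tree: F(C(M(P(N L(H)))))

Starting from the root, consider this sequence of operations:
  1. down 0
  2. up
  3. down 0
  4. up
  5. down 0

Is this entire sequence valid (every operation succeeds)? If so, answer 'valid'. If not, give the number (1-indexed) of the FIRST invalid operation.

Step 1 (down 0): focus=C path=0 depth=1 children=['M'] left=[] right=[] parent=F
Step 2 (up): focus=F path=root depth=0 children=['C'] (at root)
Step 3 (down 0): focus=C path=0 depth=1 children=['M'] left=[] right=[] parent=F
Step 4 (up): focus=F path=root depth=0 children=['C'] (at root)
Step 5 (down 0): focus=C path=0 depth=1 children=['M'] left=[] right=[] parent=F

Answer: valid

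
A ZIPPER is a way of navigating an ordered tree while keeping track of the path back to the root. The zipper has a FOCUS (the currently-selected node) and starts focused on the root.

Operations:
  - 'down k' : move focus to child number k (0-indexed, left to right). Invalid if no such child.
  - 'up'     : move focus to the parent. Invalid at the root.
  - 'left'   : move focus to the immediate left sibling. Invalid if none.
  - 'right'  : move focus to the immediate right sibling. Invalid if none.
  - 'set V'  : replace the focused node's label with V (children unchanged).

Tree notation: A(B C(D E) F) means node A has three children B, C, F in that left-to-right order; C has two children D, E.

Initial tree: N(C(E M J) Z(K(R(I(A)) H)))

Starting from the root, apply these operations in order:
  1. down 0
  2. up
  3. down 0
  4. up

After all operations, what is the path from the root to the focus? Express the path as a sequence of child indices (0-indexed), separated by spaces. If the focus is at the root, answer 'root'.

Answer: root

Derivation:
Step 1 (down 0): focus=C path=0 depth=1 children=['E', 'M', 'J'] left=[] right=['Z'] parent=N
Step 2 (up): focus=N path=root depth=0 children=['C', 'Z'] (at root)
Step 3 (down 0): focus=C path=0 depth=1 children=['E', 'M', 'J'] left=[] right=['Z'] parent=N
Step 4 (up): focus=N path=root depth=0 children=['C', 'Z'] (at root)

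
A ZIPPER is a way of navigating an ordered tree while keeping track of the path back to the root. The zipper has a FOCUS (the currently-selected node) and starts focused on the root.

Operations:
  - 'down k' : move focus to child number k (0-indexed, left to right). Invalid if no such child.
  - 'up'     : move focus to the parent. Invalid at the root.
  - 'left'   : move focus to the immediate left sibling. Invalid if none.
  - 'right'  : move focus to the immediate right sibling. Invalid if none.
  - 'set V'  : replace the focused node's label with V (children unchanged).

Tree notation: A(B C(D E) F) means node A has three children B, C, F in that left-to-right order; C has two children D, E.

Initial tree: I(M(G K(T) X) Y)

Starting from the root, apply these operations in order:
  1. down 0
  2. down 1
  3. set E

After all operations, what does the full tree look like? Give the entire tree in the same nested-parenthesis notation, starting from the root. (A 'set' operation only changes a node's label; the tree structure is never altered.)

Answer: I(M(G E(T) X) Y)

Derivation:
Step 1 (down 0): focus=M path=0 depth=1 children=['G', 'K', 'X'] left=[] right=['Y'] parent=I
Step 2 (down 1): focus=K path=0/1 depth=2 children=['T'] left=['G'] right=['X'] parent=M
Step 3 (set E): focus=E path=0/1 depth=2 children=['T'] left=['G'] right=['X'] parent=M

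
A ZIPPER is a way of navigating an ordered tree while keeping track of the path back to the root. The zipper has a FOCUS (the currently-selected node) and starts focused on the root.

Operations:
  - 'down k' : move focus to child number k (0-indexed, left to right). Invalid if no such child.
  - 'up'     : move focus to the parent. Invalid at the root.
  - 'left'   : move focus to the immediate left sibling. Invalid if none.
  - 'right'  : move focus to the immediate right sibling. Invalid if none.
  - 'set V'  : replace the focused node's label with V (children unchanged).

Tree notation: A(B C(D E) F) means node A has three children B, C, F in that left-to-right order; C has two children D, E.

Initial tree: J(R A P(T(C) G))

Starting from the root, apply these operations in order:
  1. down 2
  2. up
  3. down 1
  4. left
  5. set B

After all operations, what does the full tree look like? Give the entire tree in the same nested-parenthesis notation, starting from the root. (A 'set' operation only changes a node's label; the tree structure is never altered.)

Answer: J(B A P(T(C) G))

Derivation:
Step 1 (down 2): focus=P path=2 depth=1 children=['T', 'G'] left=['R', 'A'] right=[] parent=J
Step 2 (up): focus=J path=root depth=0 children=['R', 'A', 'P'] (at root)
Step 3 (down 1): focus=A path=1 depth=1 children=[] left=['R'] right=['P'] parent=J
Step 4 (left): focus=R path=0 depth=1 children=[] left=[] right=['A', 'P'] parent=J
Step 5 (set B): focus=B path=0 depth=1 children=[] left=[] right=['A', 'P'] parent=J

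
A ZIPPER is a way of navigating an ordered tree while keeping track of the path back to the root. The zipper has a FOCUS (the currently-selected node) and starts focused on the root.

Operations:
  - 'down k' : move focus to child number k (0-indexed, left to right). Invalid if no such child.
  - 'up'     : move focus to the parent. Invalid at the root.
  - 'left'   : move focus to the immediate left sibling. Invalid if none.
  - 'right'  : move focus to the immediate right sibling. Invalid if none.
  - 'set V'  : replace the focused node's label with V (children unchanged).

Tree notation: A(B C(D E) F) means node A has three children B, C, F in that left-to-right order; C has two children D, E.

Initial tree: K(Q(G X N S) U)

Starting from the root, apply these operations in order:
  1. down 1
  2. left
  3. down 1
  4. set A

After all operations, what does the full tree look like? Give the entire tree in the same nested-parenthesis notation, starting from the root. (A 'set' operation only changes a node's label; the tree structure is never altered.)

Answer: K(Q(G A N S) U)

Derivation:
Step 1 (down 1): focus=U path=1 depth=1 children=[] left=['Q'] right=[] parent=K
Step 2 (left): focus=Q path=0 depth=1 children=['G', 'X', 'N', 'S'] left=[] right=['U'] parent=K
Step 3 (down 1): focus=X path=0/1 depth=2 children=[] left=['G'] right=['N', 'S'] parent=Q
Step 4 (set A): focus=A path=0/1 depth=2 children=[] left=['G'] right=['N', 'S'] parent=Q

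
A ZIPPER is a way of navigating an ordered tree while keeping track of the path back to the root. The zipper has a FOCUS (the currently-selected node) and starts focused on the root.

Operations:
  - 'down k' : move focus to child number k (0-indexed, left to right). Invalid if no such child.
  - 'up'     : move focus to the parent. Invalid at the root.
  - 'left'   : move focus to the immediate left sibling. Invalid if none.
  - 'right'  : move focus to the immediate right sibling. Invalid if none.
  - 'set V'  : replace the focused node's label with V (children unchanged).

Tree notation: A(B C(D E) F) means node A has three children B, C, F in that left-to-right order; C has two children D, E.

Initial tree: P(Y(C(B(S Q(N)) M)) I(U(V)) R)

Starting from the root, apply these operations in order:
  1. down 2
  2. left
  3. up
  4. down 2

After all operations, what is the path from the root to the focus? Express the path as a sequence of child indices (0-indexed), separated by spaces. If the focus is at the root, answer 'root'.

Answer: 2

Derivation:
Step 1 (down 2): focus=R path=2 depth=1 children=[] left=['Y', 'I'] right=[] parent=P
Step 2 (left): focus=I path=1 depth=1 children=['U'] left=['Y'] right=['R'] parent=P
Step 3 (up): focus=P path=root depth=0 children=['Y', 'I', 'R'] (at root)
Step 4 (down 2): focus=R path=2 depth=1 children=[] left=['Y', 'I'] right=[] parent=P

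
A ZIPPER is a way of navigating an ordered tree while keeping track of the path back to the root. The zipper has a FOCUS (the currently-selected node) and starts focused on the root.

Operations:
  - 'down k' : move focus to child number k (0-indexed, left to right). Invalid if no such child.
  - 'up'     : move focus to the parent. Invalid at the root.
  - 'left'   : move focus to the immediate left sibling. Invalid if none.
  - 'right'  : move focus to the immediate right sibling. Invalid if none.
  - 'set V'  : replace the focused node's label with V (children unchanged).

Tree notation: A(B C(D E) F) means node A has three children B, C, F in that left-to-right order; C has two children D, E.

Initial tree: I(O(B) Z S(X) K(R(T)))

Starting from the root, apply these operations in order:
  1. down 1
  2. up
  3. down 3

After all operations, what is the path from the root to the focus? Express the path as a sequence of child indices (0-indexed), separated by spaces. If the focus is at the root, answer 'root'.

Step 1 (down 1): focus=Z path=1 depth=1 children=[] left=['O'] right=['S', 'K'] parent=I
Step 2 (up): focus=I path=root depth=0 children=['O', 'Z', 'S', 'K'] (at root)
Step 3 (down 3): focus=K path=3 depth=1 children=['R'] left=['O', 'Z', 'S'] right=[] parent=I

Answer: 3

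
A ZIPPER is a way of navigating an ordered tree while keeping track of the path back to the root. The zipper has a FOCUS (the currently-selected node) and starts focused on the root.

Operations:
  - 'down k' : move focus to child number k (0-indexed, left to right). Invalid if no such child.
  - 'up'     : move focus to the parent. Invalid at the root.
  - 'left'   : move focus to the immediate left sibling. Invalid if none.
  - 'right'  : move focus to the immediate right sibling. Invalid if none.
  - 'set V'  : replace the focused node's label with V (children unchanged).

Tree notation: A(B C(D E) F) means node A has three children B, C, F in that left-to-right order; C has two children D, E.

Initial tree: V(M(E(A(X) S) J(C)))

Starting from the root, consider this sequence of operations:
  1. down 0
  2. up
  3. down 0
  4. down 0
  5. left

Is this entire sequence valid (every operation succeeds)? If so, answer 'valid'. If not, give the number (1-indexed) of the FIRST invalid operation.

Answer: 5

Derivation:
Step 1 (down 0): focus=M path=0 depth=1 children=['E', 'J'] left=[] right=[] parent=V
Step 2 (up): focus=V path=root depth=0 children=['M'] (at root)
Step 3 (down 0): focus=M path=0 depth=1 children=['E', 'J'] left=[] right=[] parent=V
Step 4 (down 0): focus=E path=0/0 depth=2 children=['A', 'S'] left=[] right=['J'] parent=M
Step 5 (left): INVALID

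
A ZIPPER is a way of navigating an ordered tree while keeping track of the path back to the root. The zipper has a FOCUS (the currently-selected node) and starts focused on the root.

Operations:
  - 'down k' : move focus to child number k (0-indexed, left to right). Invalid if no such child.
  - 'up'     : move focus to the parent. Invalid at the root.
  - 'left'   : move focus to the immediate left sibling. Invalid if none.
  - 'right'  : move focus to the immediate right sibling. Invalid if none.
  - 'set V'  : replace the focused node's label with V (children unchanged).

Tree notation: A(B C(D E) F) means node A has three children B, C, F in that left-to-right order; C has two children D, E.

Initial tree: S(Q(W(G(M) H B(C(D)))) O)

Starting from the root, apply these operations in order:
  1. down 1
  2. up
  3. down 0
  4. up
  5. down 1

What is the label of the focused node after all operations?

Answer: O

Derivation:
Step 1 (down 1): focus=O path=1 depth=1 children=[] left=['Q'] right=[] parent=S
Step 2 (up): focus=S path=root depth=0 children=['Q', 'O'] (at root)
Step 3 (down 0): focus=Q path=0 depth=1 children=['W'] left=[] right=['O'] parent=S
Step 4 (up): focus=S path=root depth=0 children=['Q', 'O'] (at root)
Step 5 (down 1): focus=O path=1 depth=1 children=[] left=['Q'] right=[] parent=S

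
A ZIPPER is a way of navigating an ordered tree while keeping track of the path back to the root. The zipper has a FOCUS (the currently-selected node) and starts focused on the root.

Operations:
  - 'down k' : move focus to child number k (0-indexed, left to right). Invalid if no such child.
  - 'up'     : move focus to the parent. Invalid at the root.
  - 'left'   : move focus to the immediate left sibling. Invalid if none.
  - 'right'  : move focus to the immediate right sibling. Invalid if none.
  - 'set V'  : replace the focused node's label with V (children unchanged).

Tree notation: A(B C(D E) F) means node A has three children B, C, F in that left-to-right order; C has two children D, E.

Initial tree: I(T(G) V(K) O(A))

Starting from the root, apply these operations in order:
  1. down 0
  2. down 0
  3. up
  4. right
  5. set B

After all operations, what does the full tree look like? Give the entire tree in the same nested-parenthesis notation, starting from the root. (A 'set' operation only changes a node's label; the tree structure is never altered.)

Step 1 (down 0): focus=T path=0 depth=1 children=['G'] left=[] right=['V', 'O'] parent=I
Step 2 (down 0): focus=G path=0/0 depth=2 children=[] left=[] right=[] parent=T
Step 3 (up): focus=T path=0 depth=1 children=['G'] left=[] right=['V', 'O'] parent=I
Step 4 (right): focus=V path=1 depth=1 children=['K'] left=['T'] right=['O'] parent=I
Step 5 (set B): focus=B path=1 depth=1 children=['K'] left=['T'] right=['O'] parent=I

Answer: I(T(G) B(K) O(A))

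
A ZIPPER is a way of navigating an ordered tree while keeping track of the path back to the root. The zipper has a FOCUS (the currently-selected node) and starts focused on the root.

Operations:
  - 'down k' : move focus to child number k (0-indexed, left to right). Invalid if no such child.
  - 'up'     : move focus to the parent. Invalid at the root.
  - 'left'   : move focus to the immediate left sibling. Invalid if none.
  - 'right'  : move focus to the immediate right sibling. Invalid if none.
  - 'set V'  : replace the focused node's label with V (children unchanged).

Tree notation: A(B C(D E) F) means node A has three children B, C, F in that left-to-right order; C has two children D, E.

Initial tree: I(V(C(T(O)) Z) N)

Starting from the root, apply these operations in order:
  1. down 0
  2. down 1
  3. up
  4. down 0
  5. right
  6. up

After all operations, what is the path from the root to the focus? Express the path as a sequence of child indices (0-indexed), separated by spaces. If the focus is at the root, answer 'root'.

Answer: 0

Derivation:
Step 1 (down 0): focus=V path=0 depth=1 children=['C', 'Z'] left=[] right=['N'] parent=I
Step 2 (down 1): focus=Z path=0/1 depth=2 children=[] left=['C'] right=[] parent=V
Step 3 (up): focus=V path=0 depth=1 children=['C', 'Z'] left=[] right=['N'] parent=I
Step 4 (down 0): focus=C path=0/0 depth=2 children=['T'] left=[] right=['Z'] parent=V
Step 5 (right): focus=Z path=0/1 depth=2 children=[] left=['C'] right=[] parent=V
Step 6 (up): focus=V path=0 depth=1 children=['C', 'Z'] left=[] right=['N'] parent=I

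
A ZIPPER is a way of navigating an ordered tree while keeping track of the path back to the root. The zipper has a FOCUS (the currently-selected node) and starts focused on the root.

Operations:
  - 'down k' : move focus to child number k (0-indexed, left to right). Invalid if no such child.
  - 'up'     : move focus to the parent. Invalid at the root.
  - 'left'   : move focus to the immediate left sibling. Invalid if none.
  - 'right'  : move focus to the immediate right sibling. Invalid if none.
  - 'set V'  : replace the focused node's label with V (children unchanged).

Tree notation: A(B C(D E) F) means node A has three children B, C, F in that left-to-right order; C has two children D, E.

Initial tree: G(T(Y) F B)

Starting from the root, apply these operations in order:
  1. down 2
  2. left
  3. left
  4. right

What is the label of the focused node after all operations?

Step 1 (down 2): focus=B path=2 depth=1 children=[] left=['T', 'F'] right=[] parent=G
Step 2 (left): focus=F path=1 depth=1 children=[] left=['T'] right=['B'] parent=G
Step 3 (left): focus=T path=0 depth=1 children=['Y'] left=[] right=['F', 'B'] parent=G
Step 4 (right): focus=F path=1 depth=1 children=[] left=['T'] right=['B'] parent=G

Answer: F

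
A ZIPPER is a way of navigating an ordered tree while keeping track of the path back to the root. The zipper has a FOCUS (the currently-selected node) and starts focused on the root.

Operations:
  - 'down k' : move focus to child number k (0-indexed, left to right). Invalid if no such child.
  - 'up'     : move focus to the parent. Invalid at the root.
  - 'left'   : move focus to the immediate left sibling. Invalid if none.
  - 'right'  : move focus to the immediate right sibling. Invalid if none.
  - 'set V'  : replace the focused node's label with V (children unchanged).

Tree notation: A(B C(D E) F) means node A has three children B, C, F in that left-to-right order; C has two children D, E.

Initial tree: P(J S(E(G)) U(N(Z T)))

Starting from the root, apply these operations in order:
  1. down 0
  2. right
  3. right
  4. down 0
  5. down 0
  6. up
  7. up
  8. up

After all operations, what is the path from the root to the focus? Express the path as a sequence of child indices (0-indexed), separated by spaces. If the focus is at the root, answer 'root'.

Step 1 (down 0): focus=J path=0 depth=1 children=[] left=[] right=['S', 'U'] parent=P
Step 2 (right): focus=S path=1 depth=1 children=['E'] left=['J'] right=['U'] parent=P
Step 3 (right): focus=U path=2 depth=1 children=['N'] left=['J', 'S'] right=[] parent=P
Step 4 (down 0): focus=N path=2/0 depth=2 children=['Z', 'T'] left=[] right=[] parent=U
Step 5 (down 0): focus=Z path=2/0/0 depth=3 children=[] left=[] right=['T'] parent=N
Step 6 (up): focus=N path=2/0 depth=2 children=['Z', 'T'] left=[] right=[] parent=U
Step 7 (up): focus=U path=2 depth=1 children=['N'] left=['J', 'S'] right=[] parent=P
Step 8 (up): focus=P path=root depth=0 children=['J', 'S', 'U'] (at root)

Answer: root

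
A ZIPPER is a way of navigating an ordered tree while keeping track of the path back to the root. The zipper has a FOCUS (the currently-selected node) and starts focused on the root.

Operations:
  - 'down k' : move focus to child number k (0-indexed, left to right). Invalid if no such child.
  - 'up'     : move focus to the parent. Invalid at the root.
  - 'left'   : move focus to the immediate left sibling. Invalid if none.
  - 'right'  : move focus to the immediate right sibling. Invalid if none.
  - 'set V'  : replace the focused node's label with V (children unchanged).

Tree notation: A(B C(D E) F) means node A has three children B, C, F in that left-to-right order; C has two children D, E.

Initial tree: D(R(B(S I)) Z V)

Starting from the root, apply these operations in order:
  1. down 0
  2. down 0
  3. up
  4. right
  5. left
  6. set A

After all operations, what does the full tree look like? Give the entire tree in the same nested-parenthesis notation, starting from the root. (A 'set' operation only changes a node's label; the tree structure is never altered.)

Step 1 (down 0): focus=R path=0 depth=1 children=['B'] left=[] right=['Z', 'V'] parent=D
Step 2 (down 0): focus=B path=0/0 depth=2 children=['S', 'I'] left=[] right=[] parent=R
Step 3 (up): focus=R path=0 depth=1 children=['B'] left=[] right=['Z', 'V'] parent=D
Step 4 (right): focus=Z path=1 depth=1 children=[] left=['R'] right=['V'] parent=D
Step 5 (left): focus=R path=0 depth=1 children=['B'] left=[] right=['Z', 'V'] parent=D
Step 6 (set A): focus=A path=0 depth=1 children=['B'] left=[] right=['Z', 'V'] parent=D

Answer: D(A(B(S I)) Z V)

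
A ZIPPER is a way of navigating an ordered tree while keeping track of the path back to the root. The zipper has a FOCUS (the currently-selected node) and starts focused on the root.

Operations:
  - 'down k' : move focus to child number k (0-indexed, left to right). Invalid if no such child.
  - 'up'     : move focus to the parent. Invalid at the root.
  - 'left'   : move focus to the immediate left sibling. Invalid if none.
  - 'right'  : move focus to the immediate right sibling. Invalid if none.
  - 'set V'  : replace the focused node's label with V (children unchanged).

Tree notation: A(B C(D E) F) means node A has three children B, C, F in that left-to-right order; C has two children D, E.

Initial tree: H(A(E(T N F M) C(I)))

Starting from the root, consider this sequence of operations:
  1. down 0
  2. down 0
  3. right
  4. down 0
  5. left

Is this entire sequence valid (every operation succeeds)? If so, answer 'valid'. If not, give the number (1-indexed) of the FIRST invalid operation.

Answer: 5

Derivation:
Step 1 (down 0): focus=A path=0 depth=1 children=['E', 'C'] left=[] right=[] parent=H
Step 2 (down 0): focus=E path=0/0 depth=2 children=['T', 'N', 'F', 'M'] left=[] right=['C'] parent=A
Step 3 (right): focus=C path=0/1 depth=2 children=['I'] left=['E'] right=[] parent=A
Step 4 (down 0): focus=I path=0/1/0 depth=3 children=[] left=[] right=[] parent=C
Step 5 (left): INVALID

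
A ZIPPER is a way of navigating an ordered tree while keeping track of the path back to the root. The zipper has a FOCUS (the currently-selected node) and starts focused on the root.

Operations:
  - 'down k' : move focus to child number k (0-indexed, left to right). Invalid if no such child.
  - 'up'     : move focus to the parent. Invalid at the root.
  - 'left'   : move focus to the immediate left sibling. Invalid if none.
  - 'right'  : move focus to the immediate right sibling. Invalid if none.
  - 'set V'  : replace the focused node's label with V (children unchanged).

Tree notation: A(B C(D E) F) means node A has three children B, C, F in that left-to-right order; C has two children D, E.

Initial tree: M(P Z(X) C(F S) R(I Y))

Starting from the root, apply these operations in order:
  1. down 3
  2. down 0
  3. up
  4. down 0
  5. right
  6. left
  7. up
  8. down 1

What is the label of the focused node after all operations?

Answer: Y

Derivation:
Step 1 (down 3): focus=R path=3 depth=1 children=['I', 'Y'] left=['P', 'Z', 'C'] right=[] parent=M
Step 2 (down 0): focus=I path=3/0 depth=2 children=[] left=[] right=['Y'] parent=R
Step 3 (up): focus=R path=3 depth=1 children=['I', 'Y'] left=['P', 'Z', 'C'] right=[] parent=M
Step 4 (down 0): focus=I path=3/0 depth=2 children=[] left=[] right=['Y'] parent=R
Step 5 (right): focus=Y path=3/1 depth=2 children=[] left=['I'] right=[] parent=R
Step 6 (left): focus=I path=3/0 depth=2 children=[] left=[] right=['Y'] parent=R
Step 7 (up): focus=R path=3 depth=1 children=['I', 'Y'] left=['P', 'Z', 'C'] right=[] parent=M
Step 8 (down 1): focus=Y path=3/1 depth=2 children=[] left=['I'] right=[] parent=R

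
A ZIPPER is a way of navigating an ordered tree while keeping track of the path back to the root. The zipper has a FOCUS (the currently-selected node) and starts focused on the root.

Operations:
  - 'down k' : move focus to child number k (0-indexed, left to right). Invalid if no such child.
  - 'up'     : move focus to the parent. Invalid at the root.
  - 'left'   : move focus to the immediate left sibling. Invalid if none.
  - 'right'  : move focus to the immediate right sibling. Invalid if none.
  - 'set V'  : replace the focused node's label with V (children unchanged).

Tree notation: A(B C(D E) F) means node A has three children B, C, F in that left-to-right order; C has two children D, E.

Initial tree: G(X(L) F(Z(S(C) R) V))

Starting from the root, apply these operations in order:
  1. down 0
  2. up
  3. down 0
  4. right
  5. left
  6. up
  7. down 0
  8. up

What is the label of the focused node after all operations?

Step 1 (down 0): focus=X path=0 depth=1 children=['L'] left=[] right=['F'] parent=G
Step 2 (up): focus=G path=root depth=0 children=['X', 'F'] (at root)
Step 3 (down 0): focus=X path=0 depth=1 children=['L'] left=[] right=['F'] parent=G
Step 4 (right): focus=F path=1 depth=1 children=['Z', 'V'] left=['X'] right=[] parent=G
Step 5 (left): focus=X path=0 depth=1 children=['L'] left=[] right=['F'] parent=G
Step 6 (up): focus=G path=root depth=0 children=['X', 'F'] (at root)
Step 7 (down 0): focus=X path=0 depth=1 children=['L'] left=[] right=['F'] parent=G
Step 8 (up): focus=G path=root depth=0 children=['X', 'F'] (at root)

Answer: G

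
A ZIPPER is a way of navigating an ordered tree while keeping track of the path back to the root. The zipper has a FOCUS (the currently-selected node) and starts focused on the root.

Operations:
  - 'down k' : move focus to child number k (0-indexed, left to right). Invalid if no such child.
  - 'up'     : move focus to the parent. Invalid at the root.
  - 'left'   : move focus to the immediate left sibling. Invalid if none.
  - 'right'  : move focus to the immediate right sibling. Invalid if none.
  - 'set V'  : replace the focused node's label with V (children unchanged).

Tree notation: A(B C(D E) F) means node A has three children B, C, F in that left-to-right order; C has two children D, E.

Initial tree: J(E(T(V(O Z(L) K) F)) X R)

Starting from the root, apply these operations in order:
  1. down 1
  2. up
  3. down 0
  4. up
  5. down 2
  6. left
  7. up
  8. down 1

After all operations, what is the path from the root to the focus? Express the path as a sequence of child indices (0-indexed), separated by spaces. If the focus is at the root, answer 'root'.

Step 1 (down 1): focus=X path=1 depth=1 children=[] left=['E'] right=['R'] parent=J
Step 2 (up): focus=J path=root depth=0 children=['E', 'X', 'R'] (at root)
Step 3 (down 0): focus=E path=0 depth=1 children=['T'] left=[] right=['X', 'R'] parent=J
Step 4 (up): focus=J path=root depth=0 children=['E', 'X', 'R'] (at root)
Step 5 (down 2): focus=R path=2 depth=1 children=[] left=['E', 'X'] right=[] parent=J
Step 6 (left): focus=X path=1 depth=1 children=[] left=['E'] right=['R'] parent=J
Step 7 (up): focus=J path=root depth=0 children=['E', 'X', 'R'] (at root)
Step 8 (down 1): focus=X path=1 depth=1 children=[] left=['E'] right=['R'] parent=J

Answer: 1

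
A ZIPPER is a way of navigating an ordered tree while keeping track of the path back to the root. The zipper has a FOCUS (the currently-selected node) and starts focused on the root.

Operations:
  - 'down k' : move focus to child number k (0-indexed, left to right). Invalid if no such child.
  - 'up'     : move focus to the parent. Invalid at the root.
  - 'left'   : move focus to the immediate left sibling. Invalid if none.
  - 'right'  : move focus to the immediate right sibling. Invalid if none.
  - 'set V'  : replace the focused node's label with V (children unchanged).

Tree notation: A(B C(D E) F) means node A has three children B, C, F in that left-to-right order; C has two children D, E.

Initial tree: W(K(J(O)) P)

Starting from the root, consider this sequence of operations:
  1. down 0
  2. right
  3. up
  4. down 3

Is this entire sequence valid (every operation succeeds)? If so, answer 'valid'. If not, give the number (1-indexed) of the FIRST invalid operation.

Answer: 4

Derivation:
Step 1 (down 0): focus=K path=0 depth=1 children=['J'] left=[] right=['P'] parent=W
Step 2 (right): focus=P path=1 depth=1 children=[] left=['K'] right=[] parent=W
Step 3 (up): focus=W path=root depth=0 children=['K', 'P'] (at root)
Step 4 (down 3): INVALID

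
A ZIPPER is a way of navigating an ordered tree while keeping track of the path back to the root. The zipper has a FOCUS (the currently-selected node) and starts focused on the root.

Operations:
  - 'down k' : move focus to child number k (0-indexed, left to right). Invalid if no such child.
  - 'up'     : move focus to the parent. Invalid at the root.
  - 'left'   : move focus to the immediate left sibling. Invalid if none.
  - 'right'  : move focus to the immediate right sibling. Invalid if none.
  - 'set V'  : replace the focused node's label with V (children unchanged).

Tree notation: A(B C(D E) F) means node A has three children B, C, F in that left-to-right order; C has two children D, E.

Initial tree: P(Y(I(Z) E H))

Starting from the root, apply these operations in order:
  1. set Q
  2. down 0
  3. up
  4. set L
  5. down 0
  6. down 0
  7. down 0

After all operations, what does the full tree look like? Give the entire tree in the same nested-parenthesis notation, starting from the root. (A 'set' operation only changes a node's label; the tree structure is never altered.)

Answer: L(Y(I(Z) E H))

Derivation:
Step 1 (set Q): focus=Q path=root depth=0 children=['Y'] (at root)
Step 2 (down 0): focus=Y path=0 depth=1 children=['I', 'E', 'H'] left=[] right=[] parent=Q
Step 3 (up): focus=Q path=root depth=0 children=['Y'] (at root)
Step 4 (set L): focus=L path=root depth=0 children=['Y'] (at root)
Step 5 (down 0): focus=Y path=0 depth=1 children=['I', 'E', 'H'] left=[] right=[] parent=L
Step 6 (down 0): focus=I path=0/0 depth=2 children=['Z'] left=[] right=['E', 'H'] parent=Y
Step 7 (down 0): focus=Z path=0/0/0 depth=3 children=[] left=[] right=[] parent=I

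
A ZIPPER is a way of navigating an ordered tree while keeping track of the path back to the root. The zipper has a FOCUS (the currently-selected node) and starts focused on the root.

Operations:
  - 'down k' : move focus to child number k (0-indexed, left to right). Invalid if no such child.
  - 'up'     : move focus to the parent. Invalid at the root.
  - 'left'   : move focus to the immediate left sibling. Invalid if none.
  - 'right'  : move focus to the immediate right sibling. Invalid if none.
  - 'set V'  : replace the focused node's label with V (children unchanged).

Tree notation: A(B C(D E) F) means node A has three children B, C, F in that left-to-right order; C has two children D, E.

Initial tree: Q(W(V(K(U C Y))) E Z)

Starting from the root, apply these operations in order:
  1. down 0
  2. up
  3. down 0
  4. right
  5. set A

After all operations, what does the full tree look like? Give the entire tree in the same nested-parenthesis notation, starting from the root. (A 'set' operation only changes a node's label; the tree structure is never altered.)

Step 1 (down 0): focus=W path=0 depth=1 children=['V'] left=[] right=['E', 'Z'] parent=Q
Step 2 (up): focus=Q path=root depth=0 children=['W', 'E', 'Z'] (at root)
Step 3 (down 0): focus=W path=0 depth=1 children=['V'] left=[] right=['E', 'Z'] parent=Q
Step 4 (right): focus=E path=1 depth=1 children=[] left=['W'] right=['Z'] parent=Q
Step 5 (set A): focus=A path=1 depth=1 children=[] left=['W'] right=['Z'] parent=Q

Answer: Q(W(V(K(U C Y))) A Z)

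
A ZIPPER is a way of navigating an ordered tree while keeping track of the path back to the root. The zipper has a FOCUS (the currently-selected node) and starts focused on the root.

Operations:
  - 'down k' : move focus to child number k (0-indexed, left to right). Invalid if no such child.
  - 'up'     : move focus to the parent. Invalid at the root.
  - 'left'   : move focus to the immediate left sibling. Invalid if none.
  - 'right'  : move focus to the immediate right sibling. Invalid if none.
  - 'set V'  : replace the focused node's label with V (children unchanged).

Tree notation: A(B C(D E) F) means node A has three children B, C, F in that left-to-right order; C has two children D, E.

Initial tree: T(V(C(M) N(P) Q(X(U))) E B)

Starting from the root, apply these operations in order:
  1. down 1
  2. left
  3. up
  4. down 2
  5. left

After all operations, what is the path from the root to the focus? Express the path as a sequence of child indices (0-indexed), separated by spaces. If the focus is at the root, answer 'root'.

Step 1 (down 1): focus=E path=1 depth=1 children=[] left=['V'] right=['B'] parent=T
Step 2 (left): focus=V path=0 depth=1 children=['C', 'N', 'Q'] left=[] right=['E', 'B'] parent=T
Step 3 (up): focus=T path=root depth=0 children=['V', 'E', 'B'] (at root)
Step 4 (down 2): focus=B path=2 depth=1 children=[] left=['V', 'E'] right=[] parent=T
Step 5 (left): focus=E path=1 depth=1 children=[] left=['V'] right=['B'] parent=T

Answer: 1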